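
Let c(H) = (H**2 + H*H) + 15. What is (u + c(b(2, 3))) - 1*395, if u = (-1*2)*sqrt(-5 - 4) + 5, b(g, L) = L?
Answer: -357 - 6*I ≈ -357.0 - 6.0*I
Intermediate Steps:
c(H) = 15 + 2*H**2 (c(H) = (H**2 + H**2) + 15 = 2*H**2 + 15 = 15 + 2*H**2)
u = 5 - 6*I (u = -6*I + 5 = 5 - 6*I ≈ 5.0 - 6.0*I)
(u + c(b(2, 3))) - 1*395 = ((5 - 6*I) + (15 + 2*3**2)) - 1*395 = ((5 - 6*I) + (15 + 2*9)) - 395 = ((5 - 6*I) + (15 + 18)) - 395 = ((5 - 6*I) + 33) - 395 = (38 - 6*I) - 395 = -357 - 6*I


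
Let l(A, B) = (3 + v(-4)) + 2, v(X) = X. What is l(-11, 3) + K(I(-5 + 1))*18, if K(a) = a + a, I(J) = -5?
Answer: -179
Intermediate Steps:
K(a) = 2*a
l(A, B) = 1 (l(A, B) = (3 - 4) + 2 = -1 + 2 = 1)
l(-11, 3) + K(I(-5 + 1))*18 = 1 + (2*(-5))*18 = 1 - 10*18 = 1 - 180 = -179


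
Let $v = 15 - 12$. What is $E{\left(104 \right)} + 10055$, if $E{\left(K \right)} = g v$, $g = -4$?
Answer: $10043$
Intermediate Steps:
$v = 3$
$E{\left(K \right)} = -12$ ($E{\left(K \right)} = \left(-4\right) 3 = -12$)
$E{\left(104 \right)} + 10055 = -12 + 10055 = 10043$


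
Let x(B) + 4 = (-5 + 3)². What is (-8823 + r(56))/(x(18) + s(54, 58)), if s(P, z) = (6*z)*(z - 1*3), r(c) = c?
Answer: -797/1740 ≈ -0.45805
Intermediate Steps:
x(B) = 0 (x(B) = -4 + (-5 + 3)² = -4 + (-2)² = -4 + 4 = 0)
s(P, z) = 6*z*(-3 + z) (s(P, z) = (6*z)*(z - 3) = (6*z)*(-3 + z) = 6*z*(-3 + z))
(-8823 + r(56))/(x(18) + s(54, 58)) = (-8823 + 56)/(0 + 6*58*(-3 + 58)) = -8767/(0 + 6*58*55) = -8767/(0 + 19140) = -8767/19140 = -8767*1/19140 = -797/1740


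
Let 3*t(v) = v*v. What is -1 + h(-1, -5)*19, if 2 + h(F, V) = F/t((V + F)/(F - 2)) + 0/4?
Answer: -213/4 ≈ -53.250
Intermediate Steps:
t(v) = v²/3 (t(v) = (v*v)/3 = v²/3)
h(F, V) = -2 + 3*F*(-2 + F)²/(F + V)² (h(F, V) = -2 + (F/((((V + F)/(F - 2))²/3)) + 0/4) = -2 + (F/((((F + V)/(-2 + F))²/3)) + 0*(¼)) = -2 + (F/((((F + V)/(-2 + F))²/3)) + 0) = -2 + (F/((((F + V)²/(-2 + F)²)/3)) + 0) = -2 + (F/(((F + V)²/(3*(-2 + F)²))) + 0) = -2 + (F*(3*(-2 + F)²/(F + V)²) + 0) = -2 + (3*F*(-2 + F)²/(F + V)² + 0) = -2 + 3*F*(-2 + F)²/(F + V)²)
-1 + h(-1, -5)*19 = -1 + (-2 + 3*(-1)*(-2 - 1)²/(-1 - 5)²)*19 = -1 + (-2 + 3*(-1)*(-3)²/(-6)²)*19 = -1 + (-2 + 3*(-1)*9*(1/36))*19 = -1 + (-2 - ¾)*19 = -1 - 11/4*19 = -1 - 209/4 = -213/4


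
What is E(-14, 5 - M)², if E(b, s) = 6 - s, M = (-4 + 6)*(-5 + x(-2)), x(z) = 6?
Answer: 9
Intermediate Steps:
M = 2 (M = (-4 + 6)*(-5 + 6) = 2*1 = 2)
E(-14, 5 - M)² = (6 - (5 - 1*2))² = (6 - (5 - 2))² = (6 - 1*3)² = (6 - 3)² = 3² = 9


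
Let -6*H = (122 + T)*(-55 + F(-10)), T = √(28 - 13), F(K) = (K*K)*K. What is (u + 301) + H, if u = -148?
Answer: 64814/3 + 1055*√15/6 ≈ 22286.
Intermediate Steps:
F(K) = K³ (F(K) = K²*K = K³)
T = √15 ≈ 3.8730
H = 64355/3 + 1055*√15/6 (H = -(122 + √15)*(-55 + (-10)³)/6 = -(122 + √15)*(-55 - 1000)/6 = -(122 + √15)*(-1055)/6 = -(-128710 - 1055*√15)/6 = 64355/3 + 1055*√15/6 ≈ 22133.)
(u + 301) + H = (-148 + 301) + (64355/3 + 1055*√15/6) = 153 + (64355/3 + 1055*√15/6) = 64814/3 + 1055*√15/6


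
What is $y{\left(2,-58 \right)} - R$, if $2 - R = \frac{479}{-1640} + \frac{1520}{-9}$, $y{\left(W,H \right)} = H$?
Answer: $- \frac{3382711}{14760} \approx -229.18$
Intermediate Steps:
$R = \frac{2526631}{14760}$ ($R = 2 - \left(\frac{479}{-1640} + \frac{1520}{-9}\right) = 2 - \left(479 \left(- \frac{1}{1640}\right) + 1520 \left(- \frac{1}{9}\right)\right) = 2 - \left(- \frac{479}{1640} - \frac{1520}{9}\right) = 2 - - \frac{2497111}{14760} = 2 + \frac{2497111}{14760} = \frac{2526631}{14760} \approx 171.18$)
$y{\left(2,-58 \right)} - R = -58 - \frac{2526631}{14760} = - \frac{3382711}{14760}$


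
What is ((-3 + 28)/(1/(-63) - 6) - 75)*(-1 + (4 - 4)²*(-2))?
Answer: 30000/379 ≈ 79.156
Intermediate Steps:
((-3 + 28)/(1/(-63) - 6) - 75)*(-1 + (4 - 4)²*(-2)) = (25/(-1/63 - 6) - 75)*(-1 + 0²*(-2)) = (25/(-379/63) - 75)*(-1 + 0*(-2)) = (25*(-63/379) - 75)*(-1 + 0) = (-1575/379 - 75)*(-1) = -30000/379*(-1) = 30000/379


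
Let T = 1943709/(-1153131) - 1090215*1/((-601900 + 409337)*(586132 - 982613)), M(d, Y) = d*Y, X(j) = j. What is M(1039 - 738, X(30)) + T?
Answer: 37849596181479910538/4192321460363533 ≈ 9028.3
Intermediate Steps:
M(d, Y) = Y*d
T = -7066605602792452/4192321460363533 (T = 1943709*(-1/1153131) - 1090215/((-396481*(-192563))) = -647903/384377 - 1090215/76347570803 = -647903/384377 - 1090215*1/76347570803 = -647903/384377 - 155745/10906795829 = -7066605602792452/4192321460363533 ≈ -1.6856)
M(1039 - 738, X(30)) + T = 30*(1039 - 738) - 7066605602792452/4192321460363533 = 30*301 - 7066605602792452/4192321460363533 = 9030 - 7066605602792452/4192321460363533 = 37849596181479910538/4192321460363533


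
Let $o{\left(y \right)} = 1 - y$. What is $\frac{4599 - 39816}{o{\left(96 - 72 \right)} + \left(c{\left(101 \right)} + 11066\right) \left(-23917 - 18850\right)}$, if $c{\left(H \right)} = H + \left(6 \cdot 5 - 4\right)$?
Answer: $\frac{35217}{478691054} \approx 7.3569 \cdot 10^{-5}$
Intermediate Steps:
$c{\left(H \right)} = 26 + H$ ($c{\left(H \right)} = H + \left(30 - 4\right) = H + 26 = 26 + H$)
$\frac{4599 - 39816}{o{\left(96 - 72 \right)} + \left(c{\left(101 \right)} + 11066\right) \left(-23917 - 18850\right)} = \frac{4599 - 39816}{\left(1 - \left(96 - 72\right)\right) + \left(\left(26 + 101\right) + 11066\right) \left(-23917 - 18850\right)} = - \frac{35217}{\left(1 - 24\right) + \left(127 + 11066\right) \left(-42767\right)} = - \frac{35217}{\left(1 - 24\right) + 11193 \left(-42767\right)} = - \frac{35217}{-23 - 478691031} = - \frac{35217}{-478691054} = \left(-35217\right) \left(- \frac{1}{478691054}\right) = \frac{35217}{478691054}$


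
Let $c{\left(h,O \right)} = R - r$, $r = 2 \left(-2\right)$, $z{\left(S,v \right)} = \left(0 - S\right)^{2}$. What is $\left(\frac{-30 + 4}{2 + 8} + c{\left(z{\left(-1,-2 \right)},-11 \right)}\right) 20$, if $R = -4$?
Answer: $-52$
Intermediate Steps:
$z{\left(S,v \right)} = S^{2}$ ($z{\left(S,v \right)} = \left(- S\right)^{2} = S^{2}$)
$r = -4$
$c{\left(h,O \right)} = 0$ ($c{\left(h,O \right)} = -4 - -4 = -4 + 4 = 0$)
$\left(\frac{-30 + 4}{2 + 8} + c{\left(z{\left(-1,-2 \right)},-11 \right)}\right) 20 = \left(\frac{-30 + 4}{2 + 8} + 0\right) 20 = \left(- \frac{26}{10} + 0\right) 20 = \left(\left(-26\right) \frac{1}{10} + 0\right) 20 = \left(- \frac{13}{5} + 0\right) 20 = \left(- \frac{13}{5}\right) 20 = -52$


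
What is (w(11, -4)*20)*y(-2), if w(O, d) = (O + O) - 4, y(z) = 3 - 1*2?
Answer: 360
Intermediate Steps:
y(z) = 1 (y(z) = 3 - 2 = 1)
w(O, d) = -4 + 2*O (w(O, d) = 2*O - 4 = -4 + 2*O)
(w(11, -4)*20)*y(-2) = ((-4 + 2*11)*20)*1 = ((-4 + 22)*20)*1 = (18*20)*1 = 360*1 = 360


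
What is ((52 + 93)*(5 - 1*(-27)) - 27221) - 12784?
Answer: -35365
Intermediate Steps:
((52 + 93)*(5 - 1*(-27)) - 27221) - 12784 = (145*(5 + 27) - 27221) - 12784 = (145*32 - 27221) - 12784 = (4640 - 27221) - 12784 = -22581 - 12784 = -35365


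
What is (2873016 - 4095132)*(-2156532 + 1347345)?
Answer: 988920379692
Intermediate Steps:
(2873016 - 4095132)*(-2156532 + 1347345) = -1222116*(-809187) = 988920379692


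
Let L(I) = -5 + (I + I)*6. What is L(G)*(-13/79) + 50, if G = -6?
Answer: 4951/79 ≈ 62.671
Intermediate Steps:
L(I) = -5 + 12*I (L(I) = -5 + (2*I)*6 = -5 + 12*I)
L(G)*(-13/79) + 50 = (-5 + 12*(-6))*(-13/79) + 50 = (-5 - 72)*(-13*1/79) + 50 = -77*(-13/79) + 50 = 1001/79 + 50 = 4951/79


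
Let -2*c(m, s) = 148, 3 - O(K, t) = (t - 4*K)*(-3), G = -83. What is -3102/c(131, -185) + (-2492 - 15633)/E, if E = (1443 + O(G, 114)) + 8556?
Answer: 3383543/83916 ≈ 40.321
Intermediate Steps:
O(K, t) = 3 - 12*K + 3*t (O(K, t) = 3 - (t - 4*K)*(-3) = 3 - (-3*t + 12*K) = 3 + (-12*K + 3*t) = 3 - 12*K + 3*t)
c(m, s) = -74 (c(m, s) = -1/2*148 = -74)
E = 11340 (E = (1443 + (3 - 12*(-83) + 3*114)) + 8556 = (1443 + (3 + 996 + 342)) + 8556 = (1443 + 1341) + 8556 = 2784 + 8556 = 11340)
-3102/c(131, -185) + (-2492 - 15633)/E = -3102/(-74) + (-2492 - 15633)/11340 = -3102*(-1/74) - 18125*1/11340 = 1551/37 - 3625/2268 = 3383543/83916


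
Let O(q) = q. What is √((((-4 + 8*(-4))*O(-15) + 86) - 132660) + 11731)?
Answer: 3*I*√13367 ≈ 346.85*I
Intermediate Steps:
√((((-4 + 8*(-4))*O(-15) + 86) - 132660) + 11731) = √((((-4 + 8*(-4))*(-15) + 86) - 132660) + 11731) = √((((-4 - 32)*(-15) + 86) - 132660) + 11731) = √(((-36*(-15) + 86) - 132660) + 11731) = √(((540 + 86) - 132660) + 11731) = √((626 - 132660) + 11731) = √(-132034 + 11731) = √(-120303) = 3*I*√13367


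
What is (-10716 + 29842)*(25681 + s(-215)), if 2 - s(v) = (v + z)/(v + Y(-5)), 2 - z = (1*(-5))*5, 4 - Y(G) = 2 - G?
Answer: 53540425478/109 ≈ 4.9120e+8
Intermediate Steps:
Y(G) = 2 + G (Y(G) = 4 - (2 - G) = 4 + (-2 + G) = 2 + G)
z = 27 (z = 2 - 1*(-5)*5 = 2 - (-5)*5 = 2 - 1*(-25) = 2 + 25 = 27)
s(v) = 2 - (27 + v)/(-3 + v) (s(v) = 2 - (v + 27)/(v + (2 - 5)) = 2 - (27 + v)/(v - 3) = 2 - (27 + v)/(-3 + v))
(-10716 + 29842)*(25681 + s(-215)) = (-10716 + 29842)*(25681 + (-33 - 215)/(-3 - 215)) = 19126*(25681 - 248/(-218)) = 19126*(25681 - 1/218*(-248)) = 19126*(25681 + 124/109) = 19126*(2799353/109) = 53540425478/109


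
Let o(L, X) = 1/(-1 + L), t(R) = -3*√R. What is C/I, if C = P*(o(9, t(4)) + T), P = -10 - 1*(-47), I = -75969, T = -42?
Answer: 12395/607752 ≈ 0.020395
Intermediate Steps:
P = 37 (P = -10 + 47 = 37)
C = -12395/8 (C = 37*(1/(-1 + 9) - 42) = 37*(1/8 - 42) = 37*(⅛ - 42) = 37*(-335/8) = -12395/8 ≈ -1549.4)
C/I = -12395/8/(-75969) = -12395/8*(-1/75969) = 12395/607752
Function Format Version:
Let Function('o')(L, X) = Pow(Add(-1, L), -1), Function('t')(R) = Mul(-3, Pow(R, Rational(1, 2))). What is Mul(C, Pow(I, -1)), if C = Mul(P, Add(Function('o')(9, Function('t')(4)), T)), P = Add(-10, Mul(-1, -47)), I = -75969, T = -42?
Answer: Rational(12395, 607752) ≈ 0.020395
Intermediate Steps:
P = 37 (P = Add(-10, 47) = 37)
C = Rational(-12395, 8) (C = Mul(37, Add(Pow(Add(-1, 9), -1), -42)) = Mul(37, Add(Pow(8, -1), -42)) = Mul(37, Add(Rational(1, 8), -42)) = Mul(37, Rational(-335, 8)) = Rational(-12395, 8) ≈ -1549.4)
Mul(C, Pow(I, -1)) = Mul(Rational(-12395, 8), Pow(-75969, -1)) = Mul(Rational(-12395, 8), Rational(-1, 75969)) = Rational(12395, 607752)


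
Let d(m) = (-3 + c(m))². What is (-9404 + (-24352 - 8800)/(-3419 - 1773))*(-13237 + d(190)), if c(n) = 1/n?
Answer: 728123031905457/5857225 ≈ 1.2431e+8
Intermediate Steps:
c(n) = 1/n
d(m) = (-3 + 1/m)²
(-9404 + (-24352 - 8800)/(-3419 - 1773))*(-13237 + d(190)) = (-9404 + (-24352 - 8800)/(-3419 - 1773))*(-13237 + (-1 + 3*190)²/190²) = (-9404 - 33152/(-5192))*(-13237 + (-1 + 570)²/36100) = (-9404 - 33152*(-1/5192))*(-13237 + (1/36100)*569²) = (-9404 + 4144/649)*(-13237 + (1/36100)*323761) = -6099052*(-13237 + 323761/36100)/649 = -6099052/649*(-477531939/36100) = 728123031905457/5857225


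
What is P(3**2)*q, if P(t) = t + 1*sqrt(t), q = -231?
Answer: -2772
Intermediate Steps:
P(t) = t + sqrt(t)
P(3**2)*q = (3**2 + sqrt(3**2))*(-231) = (9 + sqrt(9))*(-231) = (9 + 3)*(-231) = 12*(-231) = -2772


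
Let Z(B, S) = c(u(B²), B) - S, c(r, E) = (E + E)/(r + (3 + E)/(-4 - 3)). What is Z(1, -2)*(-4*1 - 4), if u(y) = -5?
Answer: -512/39 ≈ -13.128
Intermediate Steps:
c(r, E) = 2*E/(-3/7 + r - E/7) (c(r, E) = (2*E)/(r + (3 + E)/(-7)) = (2*E)/(r + (3 + E)*(-⅐)) = (2*E)/(r + (-3/7 - E/7)) = (2*E)/(-3/7 + r - E/7) = 2*E/(-3/7 + r - E/7))
Z(B, S) = -S + 14*B/(-38 - B) (Z(B, S) = 14*B/(-3 - B + 7*(-5)) - S = 14*B/(-3 - B - 35) - S = 14*B/(-38 - B) - S = -S + 14*B/(-38 - B))
Z(1, -2)*(-4*1 - 4) = ((-14*1 - 1*(-2)*(38 + 1))/(38 + 1))*(-4*1 - 4) = ((-14 - 1*(-2)*39)/39)*(-4 - 4) = ((-14 + 78)/39)*(-8) = ((1/39)*64)*(-8) = (64/39)*(-8) = -512/39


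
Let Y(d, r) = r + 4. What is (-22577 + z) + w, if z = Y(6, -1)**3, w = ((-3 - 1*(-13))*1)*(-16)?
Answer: -22710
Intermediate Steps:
w = -160 (w = ((-3 + 13)*1)*(-16) = (10*1)*(-16) = 10*(-16) = -160)
Y(d, r) = 4 + r
z = 27 (z = (4 - 1)**3 = 3**3 = 27)
(-22577 + z) + w = (-22577 + 27) - 160 = -22550 - 160 = -22710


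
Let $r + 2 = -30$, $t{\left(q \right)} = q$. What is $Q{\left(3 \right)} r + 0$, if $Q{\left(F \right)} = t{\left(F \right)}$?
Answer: $-96$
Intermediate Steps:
$Q{\left(F \right)} = F$
$r = -32$ ($r = -2 - 30 = -32$)
$Q{\left(3 \right)} r + 0 = 3 \left(-32\right) + 0 = -96 + 0 = -96$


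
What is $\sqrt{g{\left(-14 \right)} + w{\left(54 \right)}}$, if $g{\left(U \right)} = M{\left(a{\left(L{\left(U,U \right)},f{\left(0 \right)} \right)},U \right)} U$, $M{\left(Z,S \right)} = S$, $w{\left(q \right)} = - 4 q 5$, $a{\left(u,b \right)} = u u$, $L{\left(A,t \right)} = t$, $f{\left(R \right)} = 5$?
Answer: $2 i \sqrt{221} \approx 29.732 i$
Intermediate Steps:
$a{\left(u,b \right)} = u^{2}$
$w{\left(q \right)} = - 20 q$
$g{\left(U \right)} = U^{2}$ ($g{\left(U \right)} = U U = U^{2}$)
$\sqrt{g{\left(-14 \right)} + w{\left(54 \right)}} = \sqrt{\left(-14\right)^{2} - 1080} = \sqrt{196 - 1080} = \sqrt{-884} = 2 i \sqrt{221}$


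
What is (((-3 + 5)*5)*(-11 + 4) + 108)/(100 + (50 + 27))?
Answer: 38/177 ≈ 0.21469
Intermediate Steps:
(((-3 + 5)*5)*(-11 + 4) + 108)/(100 + (50 + 27)) = ((2*5)*(-7) + 108)/(100 + 77) = (10*(-7) + 108)/177 = (-70 + 108)*(1/177) = 38*(1/177) = 38/177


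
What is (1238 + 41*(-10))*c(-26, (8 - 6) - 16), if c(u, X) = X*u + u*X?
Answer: 602784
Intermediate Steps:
c(u, X) = 2*X*u (c(u, X) = X*u + X*u = 2*X*u)
(1238 + 41*(-10))*c(-26, (8 - 6) - 16) = (1238 + 41*(-10))*(2*((8 - 6) - 16)*(-26)) = (1238 - 410)*(2*(2 - 16)*(-26)) = 828*(2*(-14)*(-26)) = 828*728 = 602784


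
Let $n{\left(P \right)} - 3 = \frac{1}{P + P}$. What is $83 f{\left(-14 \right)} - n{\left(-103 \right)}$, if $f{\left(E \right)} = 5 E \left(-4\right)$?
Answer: $\frac{4786823}{206} \approx 23237.0$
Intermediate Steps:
$f{\left(E \right)} = - 20 E$
$n{\left(P \right)} = 3 + \frac{1}{2 P}$ ($n{\left(P \right)} = 3 + \frac{1}{P + P} = 3 + \frac{1}{2 P}$)
$83 f{\left(-14 \right)} - n{\left(-103 \right)} = 83 \left(\left(-20\right) \left(-14\right)\right) - \left(3 + \frac{1}{2 \left(-103\right)}\right) = 83 \cdot 280 - \left(3 + \frac{1}{2} \left(- \frac{1}{103}\right)\right) = 23240 - \left(3 - \frac{1}{206}\right) = 23240 - \frac{617}{206} = \frac{4786823}{206}$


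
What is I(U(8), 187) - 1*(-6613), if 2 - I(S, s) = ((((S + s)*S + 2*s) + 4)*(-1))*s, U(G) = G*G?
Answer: 3081269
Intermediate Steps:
U(G) = G²
I(S, s) = 2 - s*(-4 - 2*s - S*(S + s)) (I(S, s) = 2 - (((S + s)*S + 2*s) + 4)*(-1)*s = 2 - ((S*(S + s) + 2*s) + 4)*(-1)*s = 2 - ((2*s + S*(S + s)) + 4)*(-1)*s = 2 - (4 + 2*s + S*(S + s))*(-1)*s = 2 - (-4 - 2*s - S*(S + s))*s = 2 - s*(-4 - 2*s - S*(S + s)))
I(U(8), 187) - 1*(-6613) = (2 + 2*187² + 4*187 + 8²*187² + 187*(8²)²) - 1*(-6613) = (2 + 2*34969 + 748 + 64*34969 + 187*64²) + 6613 = (2 + 69938 + 748 + 2238016 + 187*4096) + 6613 = (2 + 69938 + 748 + 2238016 + 765952) + 6613 = 3074656 + 6613 = 3081269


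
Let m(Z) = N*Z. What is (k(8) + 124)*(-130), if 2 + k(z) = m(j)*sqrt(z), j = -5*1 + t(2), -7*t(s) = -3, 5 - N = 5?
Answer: -15860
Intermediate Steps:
N = 0 (N = 5 - 1*5 = 5 - 5 = 0)
t(s) = 3/7 (t(s) = -1/7*(-3) = 3/7)
j = -32/7 (j = -5*1 + 3/7 = -5 + 3/7 = -32/7 ≈ -4.5714)
m(Z) = 0 (m(Z) = 0*Z = 0)
k(z) = -2 (k(z) = -2 + 0*sqrt(z) = -2 + 0 = -2)
(k(8) + 124)*(-130) = (-2 + 124)*(-130) = 122*(-130) = -15860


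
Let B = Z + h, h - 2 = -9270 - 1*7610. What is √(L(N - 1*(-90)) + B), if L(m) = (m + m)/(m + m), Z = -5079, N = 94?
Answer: 2*I*√5489 ≈ 148.18*I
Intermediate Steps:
h = -16878 (h = 2 + (-9270 - 1*7610) = 2 + (-9270 - 7610) = 2 - 16880 = -16878)
B = -21957 (B = -5079 - 16878 = -21957)
L(m) = 1 (L(m) = (2*m)/((2*m)) = (2*m)*(1/(2*m)) = 1)
√(L(N - 1*(-90)) + B) = √(1 - 21957) = √(-21956) = 2*I*√5489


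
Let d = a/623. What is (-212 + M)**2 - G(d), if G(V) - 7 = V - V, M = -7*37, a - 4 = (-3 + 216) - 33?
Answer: 221834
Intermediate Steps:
a = 184 (a = 4 + ((-3 + 216) - 33) = 4 + (213 - 33) = 4 + 180 = 184)
M = -259
d = 184/623 ≈ 0.29535
G(V) = 7 (G(V) = 7 + (V - V) = 7 + 0 = 7)
(-212 + M)**2 - G(d) = (-212 - 259)**2 - 1*7 = (-471)**2 - 7 = 221841 - 7 = 221834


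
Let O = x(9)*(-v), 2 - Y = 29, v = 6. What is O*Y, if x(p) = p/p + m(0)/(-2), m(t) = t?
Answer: 162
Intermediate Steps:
x(p) = 1 (x(p) = p/p + 0/(-2) = 1 + 0*(-½) = 1 + 0 = 1)
Y = -27 (Y = 2 - 1*29 = 2 - 29 = -27)
O = -6 (O = 1*(-1*6) = 1*(-6) = -6)
O*Y = -6*(-27) = 162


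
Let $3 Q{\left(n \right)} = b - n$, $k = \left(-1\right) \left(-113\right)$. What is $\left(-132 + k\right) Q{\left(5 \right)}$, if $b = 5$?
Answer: $0$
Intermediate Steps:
$k = 113$
$Q{\left(n \right)} = \frac{5}{3} - \frac{n}{3}$ ($Q{\left(n \right)} = \frac{5 - n}{3} = \frac{5}{3} - \frac{n}{3}$)
$\left(-132 + k\right) Q{\left(5 \right)} = \left(-132 + 113\right) \left(\frac{5}{3} - \frac{5}{3}\right) = - 19 \left(\frac{5}{3} - \frac{5}{3}\right) = \left(-19\right) 0 = 0$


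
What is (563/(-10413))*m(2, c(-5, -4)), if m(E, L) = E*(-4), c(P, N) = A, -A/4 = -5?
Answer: 4504/10413 ≈ 0.43254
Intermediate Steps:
A = 20 (A = -4*(-5) = 20)
c(P, N) = 20
m(E, L) = -4*E
(563/(-10413))*m(2, c(-5, -4)) = (563/(-10413))*(-4*2) = (563*(-1/10413))*(-8) = -563/10413*(-8) = 4504/10413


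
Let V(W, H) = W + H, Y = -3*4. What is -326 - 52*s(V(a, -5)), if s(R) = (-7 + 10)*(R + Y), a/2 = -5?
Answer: 3886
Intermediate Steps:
a = -10 (a = 2*(-5) = -10)
Y = -12
V(W, H) = H + W
s(R) = -36 + 3*R (s(R) = (-7 + 10)*(R - 12) = 3*(-12 + R) = -36 + 3*R)
-326 - 52*s(V(a, -5)) = -326 - 52*(-36 + 3*(-5 - 10)) = -326 - 52*(-36 + 3*(-15)) = -326 - 52*(-36 - 45) = -326 - 52*(-81) = -326 + 4212 = 3886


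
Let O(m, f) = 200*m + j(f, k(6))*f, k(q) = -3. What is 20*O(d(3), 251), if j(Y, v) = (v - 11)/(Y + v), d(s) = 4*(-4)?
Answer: -1992785/31 ≈ -64283.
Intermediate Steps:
d(s) = -16
j(Y, v) = (-11 + v)/(Y + v)
O(m, f) = 200*m - 14*f/(-3 + f) (O(m, f) = 200*m + ((-11 - 3)/(f - 3))*f = 200*m + (-14/(-3 + f))*f = 200*m - 14*f/(-3 + f))
20*O(d(3), 251) = 20*(2*(-7*251 + 100*(-16)*(-3 + 251))/(-3 + 251)) = 20*(2*(-1757 + 100*(-16)*248)/248) = 20*(2*(1/248)*(-1757 - 396800)) = 20*(2*(1/248)*(-398557)) = 20*(-398557/124) = -1992785/31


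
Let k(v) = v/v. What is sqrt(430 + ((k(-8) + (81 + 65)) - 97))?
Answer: 4*sqrt(30) ≈ 21.909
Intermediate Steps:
k(v) = 1
sqrt(430 + ((k(-8) + (81 + 65)) - 97)) = sqrt(430 + ((1 + (81 + 65)) - 97)) = sqrt(430 + ((1 + 146) - 97)) = sqrt(430 + (147 - 97)) = sqrt(430 + 50) = sqrt(480) = 4*sqrt(30)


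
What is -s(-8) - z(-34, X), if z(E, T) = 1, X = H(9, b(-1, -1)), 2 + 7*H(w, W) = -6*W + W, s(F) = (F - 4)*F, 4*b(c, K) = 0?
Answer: -97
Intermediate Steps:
b(c, K) = 0 (b(c, K) = (¼)*0 = 0)
s(F) = F*(-4 + F) (s(F) = (-4 + F)*F = F*(-4 + F))
H(w, W) = -2/7 - 5*W/7 (H(w, W) = -2/7 + (-6*W + W)/7 = -2/7 + (-5*W)/7 = -2/7 - 5*W/7)
X = -2/7 (X = -2/7 - 5/7*0 = -2/7 + 0 = -2/7 ≈ -0.28571)
-s(-8) - z(-34, X) = -(-8)*(-4 - 8) - 1*1 = -(-8)*(-12) - 1 = -1*96 - 1 = -96 - 1 = -97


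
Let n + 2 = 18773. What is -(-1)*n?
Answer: 18771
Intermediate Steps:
n = 18771 (n = -2 + 18773 = 18771)
-(-1)*n = -(-1)*18771 = -1*(-18771) = 18771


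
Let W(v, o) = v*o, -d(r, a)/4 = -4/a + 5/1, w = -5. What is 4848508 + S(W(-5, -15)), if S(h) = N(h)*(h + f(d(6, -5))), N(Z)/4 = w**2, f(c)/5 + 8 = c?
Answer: 4840408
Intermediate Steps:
d(r, a) = -20 + 16/a (d(r, a) = -4*(-4/a + 5/1) = -4*(-4/a + 5*1) = -4*(-4/a + 5) = -4*(5 - 4/a) = -20 + 16/a)
f(c) = -40 + 5*c
N(Z) = 100 (N(Z) = 4*(-5)**2 = 4*25 = 100)
W(v, o) = o*v
S(h) = -15600 + 100*h (S(h) = 100*(h + (-40 + 5*(-20 + 16/(-5)))) = 100*(h + (-40 + 5*(-20 + 16*(-1/5)))) = 100*(h + (-40 + 5*(-20 - 16/5))) = 100*(h + (-40 + 5*(-116/5))) = 100*(h + (-40 - 116)) = 100*(h - 156) = 100*(-156 + h) = -15600 + 100*h)
4848508 + S(W(-5, -15)) = 4848508 + (-15600 + 100*(-15*(-5))) = 4848508 + (-15600 + 100*75) = 4848508 + (-15600 + 7500) = 4848508 - 8100 = 4840408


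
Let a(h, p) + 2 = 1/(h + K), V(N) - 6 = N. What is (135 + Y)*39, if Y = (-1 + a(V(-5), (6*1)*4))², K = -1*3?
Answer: 22971/4 ≈ 5742.8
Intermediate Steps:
K = -3
V(N) = 6 + N
a(h, p) = -2 + 1/(-3 + h) (a(h, p) = -2 + 1/(h - 3) = -2 + 1/(-3 + h))
Y = 49/4 (Y = (-1 + (7 - 2*(6 - 5))/(-3 + (6 - 5)))² = (-1 + (7 - 2*1)/(-3 + 1))² = (-1 + (7 - 2)/(-2))² = (-1 - ½*5)² = (-1 - 5/2)² = (-7/2)² = 49/4 ≈ 12.250)
(135 + Y)*39 = (135 + 49/4)*39 = (589/4)*39 = 22971/4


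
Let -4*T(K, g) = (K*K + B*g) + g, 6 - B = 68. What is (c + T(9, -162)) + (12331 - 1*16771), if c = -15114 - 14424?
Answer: -145875/4 ≈ -36469.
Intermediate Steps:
B = -62 (B = 6 - 1*68 = 6 - 68 = -62)
T(K, g) = -K**2/4 + 61*g/4 (T(K, g) = -((K*K - 62*g) + g)/4 = -((K**2 - 62*g) + g)/4 = -(K**2 - 61*g)/4 = -K**2/4 + 61*g/4)
c = -29538
(c + T(9, -162)) + (12331 - 1*16771) = (-29538 + (-1/4*9**2 + (61/4)*(-162))) + (12331 - 1*16771) = (-29538 + (-1/4*81 - 4941/2)) + (12331 - 16771) = (-29538 + (-81/4 - 4941/2)) - 4440 = (-29538 - 9963/4) - 4440 = -128115/4 - 4440 = -145875/4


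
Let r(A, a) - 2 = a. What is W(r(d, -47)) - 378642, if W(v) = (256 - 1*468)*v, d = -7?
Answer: -369102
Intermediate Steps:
r(A, a) = 2 + a
W(v) = -212*v (W(v) = (256 - 468)*v = -212*v)
W(r(d, -47)) - 378642 = -212*(2 - 47) - 378642 = -212*(-45) - 378642 = 9540 - 378642 = -369102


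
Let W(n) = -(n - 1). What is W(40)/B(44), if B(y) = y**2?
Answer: -39/1936 ≈ -0.020145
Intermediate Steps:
W(n) = 1 - n (W(n) = -(-1 + n) = 1 - n)
W(40)/B(44) = (1 - 1*40)/(44**2) = (1 - 40)/1936 = -39*1/1936 = -39/1936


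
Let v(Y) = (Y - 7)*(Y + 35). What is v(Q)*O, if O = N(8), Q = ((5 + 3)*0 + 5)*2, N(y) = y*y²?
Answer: 69120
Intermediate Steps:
N(y) = y³
Q = 10 (Q = (8*0 + 5)*2 = (0 + 5)*2 = 5*2 = 10)
v(Y) = (-7 + Y)*(35 + Y)
O = 512 (O = 8³ = 512)
v(Q)*O = (-245 + 10² + 28*10)*512 = (-245 + 100 + 280)*512 = 135*512 = 69120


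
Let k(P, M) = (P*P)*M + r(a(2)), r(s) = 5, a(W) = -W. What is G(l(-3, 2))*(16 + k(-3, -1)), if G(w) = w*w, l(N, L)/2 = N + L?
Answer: 48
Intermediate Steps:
l(N, L) = 2*L + 2*N (l(N, L) = 2*(N + L) = 2*(L + N) = 2*L + 2*N)
G(w) = w**2
k(P, M) = 5 + M*P**2 (k(P, M) = (P*P)*M + 5 = P**2*M + 5 = M*P**2 + 5 = 5 + M*P**2)
G(l(-3, 2))*(16 + k(-3, -1)) = (2*2 + 2*(-3))**2*(16 + (5 - 1*(-3)**2)) = (4 - 6)**2*(16 + (5 - 1*9)) = (-2)**2*(16 + (5 - 9)) = 4*(16 - 4) = 4*12 = 48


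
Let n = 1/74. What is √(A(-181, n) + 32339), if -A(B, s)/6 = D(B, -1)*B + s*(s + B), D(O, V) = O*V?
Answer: √1253564138/74 ≈ 478.46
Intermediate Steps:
n = 1/74 ≈ 0.013514
A(B, s) = 6*B² - 6*s*(B + s) (A(B, s) = -6*((B*(-1))*B + s*(s + B)) = -6*((-B)*B + s*(B + s)) = -6*(-B² + s*(B + s)) = 6*B² - 6*s*(B + s))
√(A(-181, n) + 32339) = √((-6*(1/74)² + 6*(-181)² - 6*(-181)*1/74) + 32339) = √((-6*1/5476 + 6*32761 + 543/37) + 32339) = √((-3/2738 + 196566 + 543/37) + 32339) = √(538237887/2738 + 32339) = √(626782069/2738) = √1253564138/74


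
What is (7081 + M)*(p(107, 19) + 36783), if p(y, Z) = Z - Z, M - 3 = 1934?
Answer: 331709094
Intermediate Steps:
M = 1937 (M = 3 + 1934 = 1937)
p(y, Z) = 0
(7081 + M)*(p(107, 19) + 36783) = (7081 + 1937)*(0 + 36783) = 9018*36783 = 331709094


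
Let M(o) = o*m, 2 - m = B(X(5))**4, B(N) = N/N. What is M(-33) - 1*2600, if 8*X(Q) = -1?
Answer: -2633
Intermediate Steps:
X(Q) = -1/8 (X(Q) = (1/8)*(-1) = -1/8)
B(N) = 1
m = 1 (m = 2 - 1*1**4 = 2 - 1*1 = 2 - 1 = 1)
M(o) = o (M(o) = o*1 = o)
M(-33) - 1*2600 = -33 - 1*2600 = -33 - 2600 = -2633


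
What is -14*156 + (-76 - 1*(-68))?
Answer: -2192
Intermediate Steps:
-14*156 + (-76 - 1*(-68)) = -2184 + (-76 + 68) = -2184 - 8 = -2192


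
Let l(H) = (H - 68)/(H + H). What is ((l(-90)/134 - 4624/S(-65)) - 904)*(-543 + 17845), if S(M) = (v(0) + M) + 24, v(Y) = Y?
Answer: -82548086971/6030 ≈ -1.3690e+7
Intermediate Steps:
l(H) = (-68 + H)/(2*H) (l(H) = (-68 + H)/((2*H)) = (-68 + H)*(1/(2*H)) = (-68 + H)/(2*H))
S(M) = 24 + M (S(M) = (0 + M) + 24 = M + 24 = 24 + M)
((l(-90)/134 - 4624/S(-65)) - 904)*(-543 + 17845) = ((((1/2)*(-68 - 90)/(-90))/134 - 4624/(24 - 65)) - 904)*(-543 + 17845) = ((((1/2)*(-1/90)*(-158))*(1/134) - 4624/(-41)) - 904)*17302 = (((79/90)*(1/134) - 4624*(-1/41)) - 904)*17302 = ((79/12060 + 4624/41) - 904)*17302 = (55768679/494460 - 904)*17302 = -391223161/494460*17302 = -82548086971/6030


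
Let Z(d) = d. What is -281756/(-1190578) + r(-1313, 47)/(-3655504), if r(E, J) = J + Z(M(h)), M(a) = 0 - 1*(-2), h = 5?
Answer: 514950923351/2176081320656 ≈ 0.23664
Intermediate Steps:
M(a) = 2 (M(a) = 0 + 2 = 2)
r(E, J) = 2 + J (r(E, J) = J + 2 = 2 + J)
-281756/(-1190578) + r(-1313, 47)/(-3655504) = -281756/(-1190578) + (2 + 47)/(-3655504) = -281756*(-1/1190578) + 49*(-1/3655504) = 140878/595289 - 49/3655504 = 514950923351/2176081320656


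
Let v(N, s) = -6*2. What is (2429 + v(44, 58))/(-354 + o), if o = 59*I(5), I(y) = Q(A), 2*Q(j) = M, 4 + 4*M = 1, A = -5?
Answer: -19336/3009 ≈ -6.4261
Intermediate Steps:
M = -¾ (M = -1 + (¼)*1 = -1 + ¼ = -¾ ≈ -0.75000)
Q(j) = -3/8 (Q(j) = (½)*(-¾) = -3/8)
I(y) = -3/8
v(N, s) = -12
o = -177/8 (o = 59*(-3/8) = -177/8 ≈ -22.125)
(2429 + v(44, 58))/(-354 + o) = (2429 - 12)/(-354 - 177/8) = 2417/(-3009/8) = 2417*(-8/3009) = -19336/3009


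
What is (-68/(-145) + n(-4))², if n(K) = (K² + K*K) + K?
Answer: 17040384/21025 ≈ 810.48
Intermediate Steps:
n(K) = K + 2*K² (n(K) = (K² + K²) + K = 2*K² + K = K + 2*K²)
(-68/(-145) + n(-4))² = (-68/(-145) - 4*(1 + 2*(-4)))² = (-68*(-1/145) - 4*(1 - 8))² = (68/145 - 4*(-7))² = (68/145 + 28)² = (4128/145)² = 17040384/21025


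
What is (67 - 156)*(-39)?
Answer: 3471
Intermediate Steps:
(67 - 156)*(-39) = -89*(-39) = 3471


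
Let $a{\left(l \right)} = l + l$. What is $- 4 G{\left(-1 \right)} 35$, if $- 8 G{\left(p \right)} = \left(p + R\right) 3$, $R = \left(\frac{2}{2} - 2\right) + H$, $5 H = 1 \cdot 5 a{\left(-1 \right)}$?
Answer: $-210$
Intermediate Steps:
$a{\left(l \right)} = 2 l$
$H = -2$ ($H = \frac{1 \cdot 5 \cdot 2 \left(-1\right)}{5} = \frac{5 \left(-2\right)}{5} = \frac{1}{5} \left(-10\right) = -2$)
$R = -3$ ($R = \left(\frac{2}{2} - 2\right) - 2 = \left(2 \cdot \frac{1}{2} - 2\right) - 2 = \left(1 - 2\right) - 2 = -1 - 2 = -3$)
$G{\left(p \right)} = \frac{9}{8} - \frac{3 p}{8}$ ($G{\left(p \right)} = - \frac{\left(p - 3\right) 3}{8} = - \frac{\left(-3 + p\right) 3}{8} = - \frac{-9 + 3 p}{8} = \frac{9}{8} - \frac{3 p}{8}$)
$- 4 G{\left(-1 \right)} 35 = - 4 \left(\frac{9}{8} - - \frac{3}{8}\right) 35 = - 4 \left(\frac{9}{8} + \frac{3}{8}\right) 35 = \left(-4\right) \frac{3}{2} \cdot 35 = \left(-6\right) 35 = -210$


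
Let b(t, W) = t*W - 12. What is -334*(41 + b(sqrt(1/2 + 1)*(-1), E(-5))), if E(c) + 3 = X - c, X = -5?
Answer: -9686 - 501*sqrt(6) ≈ -10913.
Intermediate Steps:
E(c) = -8 - c (E(c) = -3 + (-5 - c) = -8 - c)
b(t, W) = -12 + W*t (b(t, W) = W*t - 12 = -12 + W*t)
-334*(41 + b(sqrt(1/2 + 1)*(-1), E(-5))) = -334*(41 + (-12 + (-8 - 1*(-5))*(sqrt(1/2 + 1)*(-1)))) = -334*(41 + (-12 + (-8 + 5)*(sqrt(1/2 + 1)*(-1)))) = -334*(41 + (-12 - 3*sqrt(3/2)*(-1))) = -334*(41 + (-12 - 3*sqrt(6)/2*(-1))) = -334*(41 + (-12 - (-3)*sqrt(6)/2)) = -334*(41 + (-12 + 3*sqrt(6)/2)) = -334*(29 + 3*sqrt(6)/2) = -9686 - 501*sqrt(6)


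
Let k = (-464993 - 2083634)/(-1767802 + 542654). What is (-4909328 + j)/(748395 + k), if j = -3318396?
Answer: -10080179603152/916897186087 ≈ -10.994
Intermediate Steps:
k = 2548627/1225148 (k = -2548627/(-1225148) = -2548627*(-1/1225148) = 2548627/1225148 ≈ 2.0803)
(-4909328 + j)/(748395 + k) = (-4909328 - 3318396)/(748395 + 2548627/1225148) = -8227724/916897186087/1225148 = -8227724*1225148/916897186087 = -10080179603152/916897186087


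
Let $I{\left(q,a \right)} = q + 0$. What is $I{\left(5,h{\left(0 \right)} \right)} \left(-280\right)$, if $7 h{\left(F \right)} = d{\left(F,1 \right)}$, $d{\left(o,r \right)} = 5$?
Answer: $-1400$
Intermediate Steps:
$h{\left(F \right)} = \frac{5}{7}$ ($h{\left(F \right)} = \frac{1}{7} \cdot 5 = \frac{5}{7}$)
$I{\left(q,a \right)} = q$
$I{\left(5,h{\left(0 \right)} \right)} \left(-280\right) = 5 \left(-280\right) = -1400$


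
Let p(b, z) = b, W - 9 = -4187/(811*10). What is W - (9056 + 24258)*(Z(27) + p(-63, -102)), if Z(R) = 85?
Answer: -5943815077/8110 ≈ -7.3290e+5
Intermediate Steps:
W = 68803/8110 (W = 9 - 4187/(811*10) = 9 - 4187/8110 = 68803/8110 ≈ 8.4837)
W - (9056 + 24258)*(Z(27) + p(-63, -102)) = 68803/8110 - (9056 + 24258)*(85 - 63) = 68803/8110 - 33314*22 = 68803/8110 - 1*732908 = 68803/8110 - 732908 = -5943815077/8110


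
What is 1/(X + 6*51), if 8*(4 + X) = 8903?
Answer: 8/11319 ≈ 0.00070678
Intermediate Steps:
X = 8871/8 (X = -4 + (⅛)*8903 = -4 + 8903/8 = 8871/8 ≈ 1108.9)
1/(X + 6*51) = 1/(8871/8 + 6*51) = 1/(8871/8 + 306) = 1/(11319/8) = 8/11319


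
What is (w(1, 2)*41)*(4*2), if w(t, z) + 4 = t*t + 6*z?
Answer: 2952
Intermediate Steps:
w(t, z) = -4 + t² + 6*z (w(t, z) = -4 + (t*t + 6*z) = -4 + (t² + 6*z) = -4 + t² + 6*z)
(w(1, 2)*41)*(4*2) = ((-4 + 1² + 6*2)*41)*(4*2) = ((-4 + 1 + 12)*41)*8 = (9*41)*8 = 369*8 = 2952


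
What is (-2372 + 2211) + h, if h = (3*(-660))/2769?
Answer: -149263/923 ≈ -161.72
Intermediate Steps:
h = -660/923 (h = -1980*1/2769 = -660/923 ≈ -0.71506)
(-2372 + 2211) + h = (-2372 + 2211) - 660/923 = -161 - 660/923 = -149263/923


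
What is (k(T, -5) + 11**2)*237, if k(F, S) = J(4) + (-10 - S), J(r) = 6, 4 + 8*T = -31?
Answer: 28914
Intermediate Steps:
T = -35/8 (T = -1/2 + (1/8)*(-31) = -1/2 - 31/8 = -35/8 ≈ -4.3750)
k(F, S) = -4 - S (k(F, S) = 6 + (-10 - S) = -4 - S)
(k(T, -5) + 11**2)*237 = ((-4 - 1*(-5)) + 11**2)*237 = ((-4 + 5) + 121)*237 = (1 + 121)*237 = 122*237 = 28914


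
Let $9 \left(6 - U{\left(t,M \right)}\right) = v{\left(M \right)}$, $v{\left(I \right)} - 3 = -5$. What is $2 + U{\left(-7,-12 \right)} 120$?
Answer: $\frac{2246}{3} \approx 748.67$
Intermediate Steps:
$v{\left(I \right)} = -2$ ($v{\left(I \right)} = 3 - 5 = -2$)
$U{\left(t,M \right)} = \frac{56}{9}$ ($U{\left(t,M \right)} = 6 - - \frac{2}{9} = 6 + \frac{2}{9} = \frac{56}{9}$)
$2 + U{\left(-7,-12 \right)} 120 = 2 + \frac{56}{9} \cdot 120 = 2 + \frac{2240}{3} = \frac{2246}{3}$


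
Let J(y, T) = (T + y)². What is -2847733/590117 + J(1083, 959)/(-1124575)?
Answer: -5663137960863/663630825275 ≈ -8.5336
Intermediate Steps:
-2847733/590117 + J(1083, 959)/(-1124575) = -2847733/590117 + (959 + 1083)²/(-1124575) = -2847733*1/590117 + 2042²*(-1/1124575) = -2847733/590117 + 4169764*(-1/1124575) = -2847733/590117 - 4169764/1124575 = -5663137960863/663630825275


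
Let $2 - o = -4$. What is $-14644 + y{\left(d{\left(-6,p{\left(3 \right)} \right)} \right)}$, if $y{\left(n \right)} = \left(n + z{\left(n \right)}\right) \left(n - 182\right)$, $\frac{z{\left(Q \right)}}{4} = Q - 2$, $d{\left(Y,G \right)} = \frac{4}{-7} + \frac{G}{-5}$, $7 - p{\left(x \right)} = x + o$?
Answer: $- \frac{3192468}{245} \approx -13030.0$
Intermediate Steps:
$o = 6$ ($o = 2 - -4 = 2 + 4 = 6$)
$p{\left(x \right)} = 1 - x$ ($p{\left(x \right)} = 7 - \left(x + 6\right) = 7 - \left(6 + x\right) = 1 - x$)
$d{\left(Y,G \right)} = - \frac{4}{7} - \frac{G}{5}$ ($d{\left(Y,G \right)} = 4 \left(- \frac{1}{7}\right) + G \left(- \frac{1}{5}\right) = - \frac{4}{7} - \frac{G}{5}$)
$z{\left(Q \right)} = -8 + 4 Q$ ($z{\left(Q \right)} = 4 \left(Q - 2\right) = 4 \left(-2 + Q\right) = -8 + 4 Q$)
$y{\left(n \right)} = \left(-182 + n\right) \left(-8 + 5 n\right)$ ($y{\left(n \right)} = \left(n + \left(-8 + 4 n\right)\right) \left(n - 182\right) = \left(-8 + 5 n\right) \left(-182 + n\right) = \left(-182 + n\right) \left(-8 + 5 n\right)$)
$-14644 + y{\left(d{\left(-6,p{\left(3 \right)} \right)} \right)} = -14644 + \left(1456 - 918 \left(- \frac{4}{7} - \frac{1 - 3}{5}\right) + 5 \left(- \frac{4}{7} - \frac{1 - 3}{5}\right)^{2}\right) = -14644 + \left(1456 - 918 \left(- \frac{4}{7} - - \frac{2}{5}\right) + 5 \left(- \frac{4}{7} - - \frac{2}{5}\right)^{2}\right) = -14644 + \left(1456 - 918 \left(- \frac{4}{7} + \frac{2}{5}\right) + 5 \left(- \frac{4}{7} + \frac{2}{5}\right)^{2}\right) = -14644 + \left(1456 - - \frac{5508}{35} + 5 \left(- \frac{6}{35}\right)^{2}\right) = -14644 + \left(1456 + \frac{5508}{35} + 5 \cdot \frac{36}{1225}\right) = -14644 + \left(1456 + \frac{5508}{35} + \frac{36}{245}\right) = -14644 + \frac{395312}{245} = - \frac{3192468}{245}$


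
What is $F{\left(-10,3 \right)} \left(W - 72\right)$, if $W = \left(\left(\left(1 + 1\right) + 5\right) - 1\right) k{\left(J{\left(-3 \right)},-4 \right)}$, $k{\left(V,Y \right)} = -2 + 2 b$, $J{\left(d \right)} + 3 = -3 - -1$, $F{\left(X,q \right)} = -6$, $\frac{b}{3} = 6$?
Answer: $-792$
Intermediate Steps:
$b = 18$ ($b = 3 \cdot 6 = 18$)
$J{\left(d \right)} = -5$ ($J{\left(d \right)} = -3 - 2 = -5$)
$k{\left(V,Y \right)} = 34$ ($k{\left(V,Y \right)} = -2 + 2 \cdot 18 = -2 + 36 = 34$)
$W = 204$ ($W = \left(\left(\left(1 + 1\right) + 5\right) - 1\right) 34 = \left(\left(2 + 5\right) - 1\right) 34 = \left(7 - 1\right) 34 = 6 \cdot 34 = 204$)
$F{\left(-10,3 \right)} \left(W - 72\right) = - 6 \left(204 - 72\right) = \left(-6\right) 132 = -792$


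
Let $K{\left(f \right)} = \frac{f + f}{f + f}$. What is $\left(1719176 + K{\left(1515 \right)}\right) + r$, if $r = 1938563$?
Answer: $3657740$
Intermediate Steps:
$K{\left(f \right)} = 1$ ($K{\left(f \right)} = \frac{2 f}{2 f} = 2 f \frac{1}{2 f} = 1$)
$\left(1719176 + K{\left(1515 \right)}\right) + r = \left(1719176 + 1\right) + 1938563 = 1719177 + 1938563 = 3657740$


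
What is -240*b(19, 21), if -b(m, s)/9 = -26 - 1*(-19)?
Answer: -15120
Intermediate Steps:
b(m, s) = 63 (b(m, s) = -9*(-26 - 1*(-19)) = -9*(-26 + 19) = -9*(-7) = 63)
-240*b(19, 21) = -240*63 = -15120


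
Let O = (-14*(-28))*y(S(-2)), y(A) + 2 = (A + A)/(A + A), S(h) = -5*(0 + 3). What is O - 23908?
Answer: -24300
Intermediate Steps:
S(h) = -15 (S(h) = -5*3 = -15)
y(A) = -1 (y(A) = -2 + (A + A)/(A + A) = -2 + (2*A)/((2*A)) = -2 + (2*A)*(1/(2*A)) = -2 + 1 = -1)
O = -392 (O = -14*(-28)*(-1) = 392*(-1) = -392)
O - 23908 = -392 - 23908 = -24300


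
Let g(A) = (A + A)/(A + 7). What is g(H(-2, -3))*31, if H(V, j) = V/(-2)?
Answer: 31/4 ≈ 7.7500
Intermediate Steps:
H(V, j) = -V/2 (H(V, j) = V*(-½) = -V/2)
g(A) = 2*A/(7 + A) (g(A) = (2*A)/(7 + A) = 2*A/(7 + A))
g(H(-2, -3))*31 = (2*(-½*(-2))/(7 - ½*(-2)))*31 = (2*1/(7 + 1))*31 = (2*1/8)*31 = (2*1*(⅛))*31 = (¼)*31 = 31/4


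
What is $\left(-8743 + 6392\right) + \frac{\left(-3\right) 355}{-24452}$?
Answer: $- \frac{57485587}{24452} \approx -2351.0$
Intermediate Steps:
$\left(-8743 + 6392\right) + \frac{\left(-3\right) 355}{-24452} = -2351 - - \frac{1065}{24452} = -2351 + \frac{1065}{24452} = - \frac{57485587}{24452}$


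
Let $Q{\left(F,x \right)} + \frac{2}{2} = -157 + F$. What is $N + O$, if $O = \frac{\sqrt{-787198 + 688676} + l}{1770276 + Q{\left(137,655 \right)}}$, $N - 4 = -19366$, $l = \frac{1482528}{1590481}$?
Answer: $- \frac{18171604507401194}{938518980885} + \frac{i \sqrt{98522}}{1770255} \approx -19362.0 + 0.00017731 i$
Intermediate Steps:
$l = \frac{1482528}{1590481}$ ($l = 1482528 \cdot \frac{1}{1590481} = \frac{1482528}{1590481} \approx 0.93213$)
$N = -19362$ ($N = 4 - 19366 = -19362$)
$Q{\left(F,x \right)} = -158 + F$ ($Q{\left(F,x \right)} = -1 + \left(-157 + F\right) = -158 + F$)
$O = \frac{494176}{938518980885} + \frac{i \sqrt{98522}}{1770255}$ ($O = \frac{\sqrt{-787198 + 688676} + \frac{1482528}{1590481}}{1770276 + \left(-158 + 137\right)} = \frac{\sqrt{-98522} + \frac{1482528}{1590481}}{1770276 - 21} = \frac{i \sqrt{98522} + \frac{1482528}{1590481}}{1770255} = \left(\frac{1482528}{1590481} + i \sqrt{98522}\right) \frac{1}{1770255} = \frac{494176}{938518980885} + \frac{i \sqrt{98522}}{1770255} \approx 5.2655 \cdot 10^{-7} + 0.00017731 i$)
$N + O = -19362 + \left(\frac{494176}{938518980885} + \frac{i \sqrt{98522}}{1770255}\right) = - \frac{18171604507401194}{938518980885} + \frac{i \sqrt{98522}}{1770255}$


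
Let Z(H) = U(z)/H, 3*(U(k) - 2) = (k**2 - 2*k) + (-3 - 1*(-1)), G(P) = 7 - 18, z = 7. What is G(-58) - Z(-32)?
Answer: -339/32 ≈ -10.594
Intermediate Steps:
G(P) = -11
U(k) = 4/3 - 2*k/3 + k**2/3 (U(k) = 2 + ((k**2 - 2*k) + (-3 - 1*(-1)))/3 = 2 + ((k**2 - 2*k) + (-3 + 1))/3 = 2 + ((k**2 - 2*k) - 2)/3 = 2 + (-2 + k**2 - 2*k)/3 = 2 + (-2/3 - 2*k/3 + k**2/3) = 4/3 - 2*k/3 + k**2/3)
Z(H) = 13/H (Z(H) = (4/3 - 2/3*7 + (1/3)*7**2)/H = (4/3 - 14/3 + (1/3)*49)/H = (4/3 - 14/3 + 49/3)/H = 13/H)
G(-58) - Z(-32) = -11 - 13/(-32) = -11 - 13*(-1)/32 = -11 - 1*(-13/32) = -11 + 13/32 = -339/32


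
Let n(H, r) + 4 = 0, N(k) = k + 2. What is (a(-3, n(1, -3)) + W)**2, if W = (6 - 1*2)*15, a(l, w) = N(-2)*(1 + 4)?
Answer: 3600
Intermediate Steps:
N(k) = 2 + k
n(H, r) = -4 (n(H, r) = -4 + 0 = -4)
a(l, w) = 0 (a(l, w) = (2 - 2)*(1 + 4) = 0*5 = 0)
W = 60 (W = (6 - 2)*15 = 4*15 = 60)
(a(-3, n(1, -3)) + W)**2 = (0 + 60)**2 = 60**2 = 3600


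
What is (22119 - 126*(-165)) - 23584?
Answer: 19325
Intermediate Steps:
(22119 - 126*(-165)) - 23584 = (22119 + 20790) - 23584 = 42909 - 23584 = 19325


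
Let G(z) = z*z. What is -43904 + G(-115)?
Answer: -30679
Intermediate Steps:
G(z) = z**2
-43904 + G(-115) = -43904 + (-115)**2 = -43904 + 13225 = -30679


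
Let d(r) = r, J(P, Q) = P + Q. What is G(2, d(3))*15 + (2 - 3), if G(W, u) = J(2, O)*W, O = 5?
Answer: 209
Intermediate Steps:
G(W, u) = 7*W (G(W, u) = (2 + 5)*W = 7*W)
G(2, d(3))*15 + (2 - 3) = (7*2)*15 + (2 - 3) = 14*15 - 1 = 210 - 1 = 209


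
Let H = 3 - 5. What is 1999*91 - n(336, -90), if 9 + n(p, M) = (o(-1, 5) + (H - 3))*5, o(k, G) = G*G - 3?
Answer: 181833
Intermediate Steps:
o(k, G) = -3 + G² (o(k, G) = G² - 3 = -3 + G²)
H = -2
n(p, M) = 76 (n(p, M) = -9 + ((-3 + 5²) + (-2 - 3))*5 = -9 + ((-3 + 25) - 5)*5 = -9 + (22 - 5)*5 = -9 + 17*5 = -9 + 85 = 76)
1999*91 - n(336, -90) = 1999*91 - 1*76 = 181909 - 76 = 181833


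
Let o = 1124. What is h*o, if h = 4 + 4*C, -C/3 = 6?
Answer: -76432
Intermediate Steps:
C = -18 (C = -3*6 = -18)
h = -68 (h = 4 + 4*(-18) = 4 - 72 = -68)
h*o = -68*1124 = -76432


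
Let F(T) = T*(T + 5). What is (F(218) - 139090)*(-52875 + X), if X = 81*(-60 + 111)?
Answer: 4410162144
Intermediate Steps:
X = 4131 (X = 81*51 = 4131)
F(T) = T*(5 + T)
(F(218) - 139090)*(-52875 + X) = (218*(5 + 218) - 139090)*(-52875 + 4131) = (218*223 - 139090)*(-48744) = (48614 - 139090)*(-48744) = -90476*(-48744) = 4410162144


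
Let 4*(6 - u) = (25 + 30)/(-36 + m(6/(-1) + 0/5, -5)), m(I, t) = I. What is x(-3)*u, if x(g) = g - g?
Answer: 0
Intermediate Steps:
x(g) = 0
u = 1063/168 (u = 6 - (25 + 30)/(4*(-36 + (6/(-1) + 0/5))) = 6 - 55/(4*(-36 + (6*(-1) + 0*(⅕)))) = 6 - 55/(4*(-36 + (-6 + 0))) = 6 - 55/(4*(-36 - 6)) = 6 - 55/(4*(-42)) = 6 - 55*(-1)/(4*42) = 6 - ¼*(-55/42) = 6 + 55/168 = 1063/168 ≈ 6.3274)
x(-3)*u = 0*(1063/168) = 0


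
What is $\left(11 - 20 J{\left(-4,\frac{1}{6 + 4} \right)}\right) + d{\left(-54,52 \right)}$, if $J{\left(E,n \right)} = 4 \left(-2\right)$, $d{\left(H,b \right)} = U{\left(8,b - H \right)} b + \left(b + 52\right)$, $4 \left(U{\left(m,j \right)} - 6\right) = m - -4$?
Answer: $743$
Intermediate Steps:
$U{\left(m,j \right)} = 7 + \frac{m}{4}$ ($U{\left(m,j \right)} = 6 + \frac{m - -4}{4} = 6 + \frac{m + 4}{4} = 6 + \frac{4 + m}{4} = 6 + \left(1 + \frac{m}{4}\right) = 7 + \frac{m}{4}$)
$d{\left(H,b \right)} = 52 + 10 b$ ($d{\left(H,b \right)} = \left(7 + \frac{1}{4} \cdot 8\right) b + \left(b + 52\right) = \left(7 + 2\right) b + \left(52 + b\right) = 9 b + \left(52 + b\right) = 52 + 10 b$)
$J{\left(E,n \right)} = -8$
$\left(11 - 20 J{\left(-4,\frac{1}{6 + 4} \right)}\right) + d{\left(-54,52 \right)} = \left(11 - -160\right) + \left(52 + 10 \cdot 52\right) = \left(11 + 160\right) + \left(52 + 520\right) = 171 + 572 = 743$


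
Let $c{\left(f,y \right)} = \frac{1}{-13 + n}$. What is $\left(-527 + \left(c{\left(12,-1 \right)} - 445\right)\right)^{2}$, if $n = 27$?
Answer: $\frac{185150449}{196} \approx 9.4465 \cdot 10^{5}$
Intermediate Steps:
$c{\left(f,y \right)} = \frac{1}{14}$ ($c{\left(f,y \right)} = \frac{1}{-13 + 27} = \frac{1}{14}$)
$\left(-527 + \left(c{\left(12,-1 \right)} - 445\right)\right)^{2} = \left(-527 + \left(\frac{1}{14} - 445\right)\right)^{2} = \left(-527 - \frac{6229}{14}\right)^{2} = \left(- \frac{13607}{14}\right)^{2} = \frac{185150449}{196}$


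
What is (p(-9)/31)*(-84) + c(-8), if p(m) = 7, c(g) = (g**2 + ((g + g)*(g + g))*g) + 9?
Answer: -61813/31 ≈ -1994.0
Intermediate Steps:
c(g) = 9 + g**2 + 4*g**3 (c(g) = (g**2 + ((2*g)*(2*g))*g) + 9 = (g**2 + (4*g**2)*g) + 9 = (g**2 + 4*g**3) + 9 = 9 + g**2 + 4*g**3)
(p(-9)/31)*(-84) + c(-8) = (7/31)*(-84) + (9 + (-8)**2 + 4*(-8)**3) = (7*(1/31))*(-84) + (9 + 64 + 4*(-512)) = (7/31)*(-84) + (9 + 64 - 2048) = -588/31 - 1975 = -61813/31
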